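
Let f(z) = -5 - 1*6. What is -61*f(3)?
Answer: 671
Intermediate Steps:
f(z) = -11 (f(z) = -5 - 6 = -11)
-61*f(3) = -61*(-11) = 671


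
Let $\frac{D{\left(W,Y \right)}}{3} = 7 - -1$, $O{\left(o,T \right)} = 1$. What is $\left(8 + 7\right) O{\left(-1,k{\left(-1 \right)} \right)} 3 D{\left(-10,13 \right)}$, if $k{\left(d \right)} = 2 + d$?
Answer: $1080$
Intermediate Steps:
$D{\left(W,Y \right)} = 24$ ($D{\left(W,Y \right)} = 3 \left(7 - -1\right) = 3 \left(7 + 1\right) = 3 \cdot 8 = 24$)
$\left(8 + 7\right) O{\left(-1,k{\left(-1 \right)} \right)} 3 D{\left(-10,13 \right)} = \left(8 + 7\right) 1 \cdot 3 \cdot 24 = 15 \cdot 1 \cdot 3 \cdot 24 = 15 \cdot 3 \cdot 24 = 45 \cdot 24 = 1080$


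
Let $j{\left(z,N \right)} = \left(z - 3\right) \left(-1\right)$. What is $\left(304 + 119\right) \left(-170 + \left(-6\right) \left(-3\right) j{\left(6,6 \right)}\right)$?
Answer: $-94752$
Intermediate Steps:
$j{\left(z,N \right)} = 3 - z$ ($j{\left(z,N \right)} = \left(-3 + z\right) \left(-1\right) = 3 - z$)
$\left(304 + 119\right) \left(-170 + \left(-6\right) \left(-3\right) j{\left(6,6 \right)}\right) = \left(304 + 119\right) \left(-170 + \left(-6\right) \left(-3\right) \left(3 - 6\right)\right) = 423 \left(-170 + 18 \left(3 - 6\right)\right) = 423 \left(-170 + 18 \left(-3\right)\right) = 423 \left(-170 - 54\right) = 423 \left(-224\right) = -94752$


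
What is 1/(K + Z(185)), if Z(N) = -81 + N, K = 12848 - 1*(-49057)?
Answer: 1/62009 ≈ 1.6127e-5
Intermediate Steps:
K = 61905 (K = 12848 + 49057 = 61905)
1/(K + Z(185)) = 1/(61905 + (-81 + 185)) = 1/(61905 + 104) = 1/62009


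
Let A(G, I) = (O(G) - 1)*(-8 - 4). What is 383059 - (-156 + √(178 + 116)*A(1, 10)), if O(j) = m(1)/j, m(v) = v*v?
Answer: 383215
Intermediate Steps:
m(v) = v²
O(j) = 1/j (O(j) = 1²/j = 1/j)
A(G, I) = 12 - 12/G (A(G, I) = (1/G - 1)*(-8 - 4) = (-1 + 1/G)*(-12) = 12 - 12/G)
383059 - (-156 + √(178 + 116)*A(1, 10)) = 383059 - (-156 + √(178 + 116)*(12 - 12/1)) = 383059 - (-156 + √294*(12 - 12*1)) = 383059 - (-156 + (7*√6)*(12 - 12)) = 383059 - (-156 + (7*√6)*0) = 383059 - (-156 + 0) = 383059 - 1*(-156) = 383059 + 156 = 383215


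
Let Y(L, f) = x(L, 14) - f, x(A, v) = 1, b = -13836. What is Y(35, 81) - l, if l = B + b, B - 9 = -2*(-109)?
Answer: 13529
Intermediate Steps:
B = 227 (B = 9 - 2*(-109) = 9 + 218 = 227)
Y(L, f) = 1 - f
l = -13609 (l = 227 - 13836 = -13609)
Y(35, 81) - l = (1 - 1*81) - 1*(-13609) = (1 - 81) + 13609 = -80 + 13609 = 13529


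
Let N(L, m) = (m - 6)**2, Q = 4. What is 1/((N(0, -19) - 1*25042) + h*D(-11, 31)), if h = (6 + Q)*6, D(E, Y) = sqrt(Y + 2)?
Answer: -2713/66230121 - 20*sqrt(33)/198690363 ≈ -4.1541e-5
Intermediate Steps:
D(E, Y) = sqrt(2 + Y)
N(L, m) = (-6 + m)**2
h = 60 (h = (6 + 4)*6 = 10*6 = 60)
1/((N(0, -19) - 1*25042) + h*D(-11, 31)) = 1/(((-6 - 19)**2 - 1*25042) + 60*sqrt(2 + 31)) = 1/(((-25)**2 - 25042) + 60*sqrt(33)) = 1/((625 - 25042) + 60*sqrt(33)) = 1/(-24417 + 60*sqrt(33))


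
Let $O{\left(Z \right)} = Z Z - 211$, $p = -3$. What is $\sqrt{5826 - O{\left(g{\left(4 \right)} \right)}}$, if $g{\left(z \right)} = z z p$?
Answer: $\sqrt{3733} \approx 61.098$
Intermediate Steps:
$g{\left(z \right)} = - 3 z^{2}$ ($g{\left(z \right)} = z z \left(-3\right) = z^{2} \left(-3\right) = - 3 z^{2}$)
$O{\left(Z \right)} = -211 + Z^{2}$ ($O{\left(Z \right)} = Z^{2} - 211 = -211 + Z^{2}$)
$\sqrt{5826 - O{\left(g{\left(4 \right)} \right)}} = \sqrt{5826 - \left(-211 + \left(- 3 \cdot 4^{2}\right)^{2}\right)} = \sqrt{5826 - \left(-211 + \left(\left(-3\right) 16\right)^{2}\right)} = \sqrt{5826 - \left(-211 + \left(-48\right)^{2}\right)} = \sqrt{5826 - \left(-211 + 2304\right)} = \sqrt{5826 - 2093} = \sqrt{3733}$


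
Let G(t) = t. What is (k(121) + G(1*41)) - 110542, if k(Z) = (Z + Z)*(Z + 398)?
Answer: 15097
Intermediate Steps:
k(Z) = 2*Z*(398 + Z) (k(Z) = (2*Z)*(398 + Z) = 2*Z*(398 + Z))
(k(121) + G(1*41)) - 110542 = (2*121*(398 + 121) + 1*41) - 110542 = (2*121*519 + 41) - 110542 = (125598 + 41) - 110542 = 125639 - 110542 = 15097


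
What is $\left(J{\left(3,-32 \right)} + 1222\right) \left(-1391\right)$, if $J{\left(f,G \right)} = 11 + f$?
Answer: $-1719276$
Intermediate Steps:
$\left(J{\left(3,-32 \right)} + 1222\right) \left(-1391\right) = \left(\left(11 + 3\right) + 1222\right) \left(-1391\right) = \left(14 + 1222\right) \left(-1391\right) = 1236 \left(-1391\right) = -1719276$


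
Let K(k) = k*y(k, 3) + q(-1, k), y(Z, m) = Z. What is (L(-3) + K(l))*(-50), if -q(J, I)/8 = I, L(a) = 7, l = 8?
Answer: -350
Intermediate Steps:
q(J, I) = -8*I
K(k) = k**2 - 8*k (K(k) = k*k - 8*k = k**2 - 8*k)
(L(-3) + K(l))*(-50) = (7 + 8*(-8 + 8))*(-50) = (7 + 8*0)*(-50) = (7 + 0)*(-50) = 7*(-50) = -350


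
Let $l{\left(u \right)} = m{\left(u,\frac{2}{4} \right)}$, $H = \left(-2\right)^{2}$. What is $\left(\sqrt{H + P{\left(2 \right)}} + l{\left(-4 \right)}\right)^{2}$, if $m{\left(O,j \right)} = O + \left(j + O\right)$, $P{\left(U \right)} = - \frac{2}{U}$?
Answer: $\frac{237}{4} - 15 \sqrt{3} \approx 33.269$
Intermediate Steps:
$H = 4$
$m{\left(O,j \right)} = j + 2 O$ ($m{\left(O,j \right)} = O + \left(O + j\right) = j + 2 O$)
$l{\left(u \right)} = \frac{1}{2} + 2 u$ ($l{\left(u \right)} = \frac{2}{4} + 2 u = 2 \cdot \frac{1}{4} + 2 u = \frac{1}{2} + 2 u$)
$\left(\sqrt{H + P{\left(2 \right)}} + l{\left(-4 \right)}\right)^{2} = \left(\sqrt{4 - \frac{2}{2}} + \left(\frac{1}{2} + 2 \left(-4\right)\right)\right)^{2} = \left(\sqrt{4 - 1} + \left(\frac{1}{2} - 8\right)\right)^{2} = \left(\sqrt{4 - 1} - \frac{15}{2}\right)^{2} = \left(\sqrt{3} - \frac{15}{2}\right)^{2} = \left(- \frac{15}{2} + \sqrt{3}\right)^{2}$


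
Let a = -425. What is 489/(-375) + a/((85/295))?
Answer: -184538/125 ≈ -1476.3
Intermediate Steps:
489/(-375) + a/((85/295)) = 489/(-375) - 425/(85/295) = 489*(-1/375) - 425/(85*(1/295)) = -163/125 - 425/17/59 = -163/125 - 425*59/17 = -163/125 - 1475 = -184538/125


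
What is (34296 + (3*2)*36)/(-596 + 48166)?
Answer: 17256/23785 ≈ 0.72550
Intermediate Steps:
(34296 + (3*2)*36)/(-596 + 48166) = (34296 + 6*36)/47570 = (34296 + 216)*(1/47570) = 34512*(1/47570) = 17256/23785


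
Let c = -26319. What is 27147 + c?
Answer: 828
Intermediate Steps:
27147 + c = 27147 - 26319 = 828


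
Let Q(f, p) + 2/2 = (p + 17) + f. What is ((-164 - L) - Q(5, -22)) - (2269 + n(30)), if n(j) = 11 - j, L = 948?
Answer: -3361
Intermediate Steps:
Q(f, p) = 16 + f + p (Q(f, p) = -1 + ((p + 17) + f) = -1 + ((17 + p) + f) = -1 + (17 + f + p) = 16 + f + p)
((-164 - L) - Q(5, -22)) - (2269 + n(30)) = ((-164 - 1*948) - (16 + 5 - 22)) - (2269 + (11 - 1*30)) = ((-164 - 948) - 1*(-1)) - (2269 + (11 - 30)) = (-1112 + 1) - (2269 - 19) = -1111 - 1*2250 = -1111 - 2250 = -3361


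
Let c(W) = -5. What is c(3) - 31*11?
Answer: -346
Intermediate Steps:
c(3) - 31*11 = -5 - 31*11 = -5 - 341 = -346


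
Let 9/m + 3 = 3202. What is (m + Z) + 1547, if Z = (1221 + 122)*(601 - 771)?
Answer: -725414828/3199 ≈ -2.2676e+5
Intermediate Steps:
m = 9/3199 (m = 9/(-3 + 3202) = 9/3199 ≈ 0.0028134)
Z = -228310 (Z = 1343*(-170) = -228310)
(m + Z) + 1547 = (9/3199 - 228310) + 1547 = -730363681/3199 + 1547 = -725414828/3199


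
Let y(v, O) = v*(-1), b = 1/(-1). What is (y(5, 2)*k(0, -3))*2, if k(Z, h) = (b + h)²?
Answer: -160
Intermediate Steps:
b = -1
k(Z, h) = (-1 + h)²
y(v, O) = -v
(y(5, 2)*k(0, -3))*2 = ((-1*5)*(-1 - 3)²)*2 = -5*(-4)²*2 = -5*16*2 = -80*2 = -160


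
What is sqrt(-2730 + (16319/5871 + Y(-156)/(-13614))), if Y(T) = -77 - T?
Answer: 43*I*sqrt(116330845611238)/8880866 ≈ 52.223*I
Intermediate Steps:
sqrt(-2730 + (16319/5871 + Y(-156)/(-13614))) = sqrt(-2730 + (16319/5871 + (-77 - 1*(-156))/(-13614))) = sqrt(-2730 + (16319*(1/5871) + (-77 + 156)*(-1/13614))) = sqrt(-2730 + (16319/5871 + 79*(-1/13614))) = sqrt(-2730 + (16319/5871 - 79/13614)) = sqrt(-2730 + 24633673/8880866) = sqrt(-24220130507/8880866) = 43*I*sqrt(116330845611238)/8880866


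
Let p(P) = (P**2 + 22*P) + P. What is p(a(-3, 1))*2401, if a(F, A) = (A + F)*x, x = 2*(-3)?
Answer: 1008420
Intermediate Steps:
x = -6
a(F, A) = -6*A - 6*F (a(F, A) = (A + F)*(-6) = -6*A - 6*F)
p(P) = P**2 + 23*P
p(a(-3, 1))*2401 = ((-6*1 - 6*(-3))*(23 + (-6*1 - 6*(-3))))*2401 = ((-6 + 18)*(23 + (-6 + 18)))*2401 = (12*(23 + 12))*2401 = (12*35)*2401 = 420*2401 = 1008420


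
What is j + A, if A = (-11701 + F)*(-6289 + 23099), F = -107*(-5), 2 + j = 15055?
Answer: -187685407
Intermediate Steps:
j = 15053 (j = -2 + 15055 = 15053)
F = 535
A = -187700460 (A = (-11701 + 535)*(-6289 + 23099) = -11166*16810 = -187700460)
j + A = 15053 - 187700460 = -187685407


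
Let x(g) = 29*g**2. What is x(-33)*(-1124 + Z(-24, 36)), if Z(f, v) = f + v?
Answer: -35118072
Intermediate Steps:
x(-33)*(-1124 + Z(-24, 36)) = (29*(-33)**2)*(-1124 + (-24 + 36)) = (29*1089)*(-1124 + 12) = 31581*(-1112) = -35118072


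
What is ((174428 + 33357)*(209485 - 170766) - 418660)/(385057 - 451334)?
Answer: -8044808755/66277 ≈ -1.2138e+5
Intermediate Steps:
((174428 + 33357)*(209485 - 170766) - 418660)/(385057 - 451334) = (207785*38719 - 418660)/(-66277) = (8045227415 - 418660)*(-1/66277) = 8044808755*(-1/66277) = -8044808755/66277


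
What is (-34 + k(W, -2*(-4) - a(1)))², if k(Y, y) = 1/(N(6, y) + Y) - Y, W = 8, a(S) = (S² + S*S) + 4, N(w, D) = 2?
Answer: 175561/100 ≈ 1755.6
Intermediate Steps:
a(S) = 4 + 2*S² (a(S) = (S² + S²) + 4 = 2*S² + 4 = 4 + 2*S²)
k(Y, y) = 1/(2 + Y) - Y
(-34 + k(W, -2*(-4) - a(1)))² = (-34 + (1 - 1*8² - 2*8)/(2 + 8))² = (-34 + (1 - 1*64 - 16)/10)² = (-34 + (1 - 64 - 16)/10)² = (-34 + (⅒)*(-79))² = (-34 - 79/10)² = (-419/10)² = 175561/100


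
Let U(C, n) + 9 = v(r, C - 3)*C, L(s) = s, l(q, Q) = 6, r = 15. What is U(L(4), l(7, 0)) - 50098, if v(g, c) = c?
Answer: -50103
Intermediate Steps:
U(C, n) = -9 + C*(-3 + C) (U(C, n) = -9 + (C - 3)*C = -9 + (-3 + C)*C = -9 + C*(-3 + C))
U(L(4), l(7, 0)) - 50098 = (-9 + 4*(-3 + 4)) - 50098 = (-9 + 4*1) - 50098 = (-9 + 4) - 50098 = -5 - 50098 = -50103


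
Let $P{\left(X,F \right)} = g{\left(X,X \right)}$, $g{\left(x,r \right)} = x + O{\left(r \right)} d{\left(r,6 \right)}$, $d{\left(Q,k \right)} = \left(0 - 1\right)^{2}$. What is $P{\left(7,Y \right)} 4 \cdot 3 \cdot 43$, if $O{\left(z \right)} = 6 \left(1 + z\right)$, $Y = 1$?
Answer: $28380$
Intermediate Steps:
$O{\left(z \right)} = 6 + 6 z$
$d{\left(Q,k \right)} = 1$ ($d{\left(Q,k \right)} = \left(-1\right)^{2} = 1$)
$g{\left(x,r \right)} = 6 + x + 6 r$ ($g{\left(x,r \right)} = x + \left(6 + 6 r\right) 1 = x + \left(6 + 6 r\right) = 6 + x + 6 r$)
$P{\left(X,F \right)} = 6 + 7 X$ ($P{\left(X,F \right)} = 6 + X + 6 X = 6 + 7 X$)
$P{\left(7,Y \right)} 4 \cdot 3 \cdot 43 = \left(6 + 7 \cdot 7\right) 4 \cdot 3 \cdot 43 = \left(6 + 49\right) 12 \cdot 43 = 55 \cdot 12 \cdot 43 = 660 \cdot 43 = 28380$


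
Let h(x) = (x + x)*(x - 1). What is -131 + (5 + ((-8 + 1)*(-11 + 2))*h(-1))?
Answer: 126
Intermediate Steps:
h(x) = 2*x*(-1 + x) (h(x) = (2*x)*(-1 + x) = 2*x*(-1 + x))
-131 + (5 + ((-8 + 1)*(-11 + 2))*h(-1)) = -131 + (5 + ((-8 + 1)*(-11 + 2))*(2*(-1)*(-1 - 1))) = -131 + (5 + (-7*(-9))*(2*(-1)*(-2))) = -131 + (5 + 63*4) = -131 + (5 + 252) = -131 + 257 = 126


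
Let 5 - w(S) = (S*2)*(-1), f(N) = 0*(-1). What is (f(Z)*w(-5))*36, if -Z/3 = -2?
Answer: 0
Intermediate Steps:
Z = 6 (Z = -3*(-2) = 6)
f(N) = 0
w(S) = 5 + 2*S (w(S) = 5 - S*2*(-1) = 5 - 2*S*(-1) = 5 - (-2)*S = 5 + 2*S)
(f(Z)*w(-5))*36 = (0*(5 + 2*(-5)))*36 = (0*(5 - 10))*36 = (0*(-5))*36 = 0*36 = 0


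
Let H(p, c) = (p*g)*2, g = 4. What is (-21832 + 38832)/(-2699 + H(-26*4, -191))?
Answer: -17000/3531 ≈ -4.8145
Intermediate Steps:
H(p, c) = 8*p (H(p, c) = (p*4)*2 = (4*p)*2 = 8*p)
(-21832 + 38832)/(-2699 + H(-26*4, -191)) = (-21832 + 38832)/(-2699 + 8*(-26*4)) = 17000/(-2699 + 8*(-104)) = 17000/(-2699 - 832) = 17000/(-3531) = 17000*(-1/3531) = -17000/3531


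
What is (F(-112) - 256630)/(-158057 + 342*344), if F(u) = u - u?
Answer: 256630/40409 ≈ 6.3508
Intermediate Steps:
F(u) = 0
(F(-112) - 256630)/(-158057 + 342*344) = (0 - 256630)/(-158057 + 342*344) = -256630/(-158057 + 117648) = -256630/(-40409) = -256630*(-1/40409) = 256630/40409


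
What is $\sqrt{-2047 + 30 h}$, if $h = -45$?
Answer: $i \sqrt{3397} \approx 58.284 i$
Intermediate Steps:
$\sqrt{-2047 + 30 h} = \sqrt{-2047 + 30 \left(-45\right)} = \sqrt{-2047 - 1350} = \sqrt{-3397} = i \sqrt{3397}$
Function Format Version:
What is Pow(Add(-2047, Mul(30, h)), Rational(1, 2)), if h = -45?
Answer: Mul(I, Pow(3397, Rational(1, 2))) ≈ Mul(58.284, I)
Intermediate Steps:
Pow(Add(-2047, Mul(30, h)), Rational(1, 2)) = Pow(Add(-2047, Mul(30, -45)), Rational(1, 2)) = Pow(Add(-2047, -1350), Rational(1, 2)) = Pow(-3397, Rational(1, 2)) = Mul(I, Pow(3397, Rational(1, 2)))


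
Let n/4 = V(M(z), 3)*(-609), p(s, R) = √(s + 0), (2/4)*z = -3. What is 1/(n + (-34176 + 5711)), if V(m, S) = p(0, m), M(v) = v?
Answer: -1/28465 ≈ -3.5131e-5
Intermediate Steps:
z = -6 (z = 2*(-3) = -6)
p(s, R) = √s
V(m, S) = 0 (V(m, S) = √0 = 0)
n = 0 (n = 4*(0*(-609)) = 4*0 = 0)
1/(n + (-34176 + 5711)) = 1/(0 + (-34176 + 5711)) = 1/(0 - 28465) = 1/(-28465) = -1/28465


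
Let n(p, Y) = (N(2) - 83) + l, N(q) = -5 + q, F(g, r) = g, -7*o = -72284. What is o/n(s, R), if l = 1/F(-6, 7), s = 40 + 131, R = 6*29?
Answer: -433704/3619 ≈ -119.84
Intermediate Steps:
o = 72284/7 (o = -1/7*(-72284) = 72284/7 ≈ 10326.)
R = 174
s = 171
l = -1/6 (l = 1/(-6) = -1/6 ≈ -0.16667)
n(p, Y) = -517/6 (n(p, Y) = ((-5 + 2) - 83) - 1/6 = (-3 - 83) - 1/6 = -86 - 1/6 = -517/6)
o/n(s, R) = 72284/(7*(-517/6)) = (72284/7)*(-6/517) = -433704/3619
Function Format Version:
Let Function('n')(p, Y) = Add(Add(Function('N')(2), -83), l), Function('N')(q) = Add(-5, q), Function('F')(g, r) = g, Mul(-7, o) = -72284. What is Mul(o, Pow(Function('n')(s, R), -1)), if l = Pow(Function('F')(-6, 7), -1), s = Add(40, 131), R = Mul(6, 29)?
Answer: Rational(-433704, 3619) ≈ -119.84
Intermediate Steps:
o = Rational(72284, 7) (o = Mul(Rational(-1, 7), -72284) = Rational(72284, 7) ≈ 10326.)
R = 174
s = 171
l = Rational(-1, 6) (l = Pow(-6, -1) = Rational(-1, 6) ≈ -0.16667)
Function('n')(p, Y) = Rational(-517, 6) (Function('n')(p, Y) = Add(Add(Add(-5, 2), -83), Rational(-1, 6)) = Add(Add(-3, -83), Rational(-1, 6)) = Add(-86, Rational(-1, 6)) = Rational(-517, 6))
Mul(o, Pow(Function('n')(s, R), -1)) = Mul(Rational(72284, 7), Pow(Rational(-517, 6), -1)) = Mul(Rational(72284, 7), Rational(-6, 517)) = Rational(-433704, 3619)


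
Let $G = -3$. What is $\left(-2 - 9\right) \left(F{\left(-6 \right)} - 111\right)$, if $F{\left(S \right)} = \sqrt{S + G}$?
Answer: $1221 - 33 i \approx 1221.0 - 33.0 i$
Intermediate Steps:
$F{\left(S \right)} = \sqrt{-3 + S}$ ($F{\left(S \right)} = \sqrt{S - 3} = \sqrt{-3 + S}$)
$\left(-2 - 9\right) \left(F{\left(-6 \right)} - 111\right) = \left(-2 - 9\right) \left(\sqrt{-3 - 6} - 111\right) = \left(-2 - 9\right) \left(\sqrt{-9} - 111\right) = - 11 \left(3 i - 111\right) = - 11 \left(-111 + 3 i\right) = 1221 - 33 i$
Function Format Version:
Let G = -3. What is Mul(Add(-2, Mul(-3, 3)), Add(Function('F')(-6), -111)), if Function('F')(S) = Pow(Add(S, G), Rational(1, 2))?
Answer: Add(1221, Mul(-33, I)) ≈ Add(1221.0, Mul(-33.000, I))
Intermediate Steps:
Function('F')(S) = Pow(Add(-3, S), Rational(1, 2)) (Function('F')(S) = Pow(Add(S, -3), Rational(1, 2)) = Pow(Add(-3, S), Rational(1, 2)))
Mul(Add(-2, Mul(-3, 3)), Add(Function('F')(-6), -111)) = Mul(Add(-2, Mul(-3, 3)), Add(Pow(Add(-3, -6), Rational(1, 2)), -111)) = Mul(Add(-2, -9), Add(Pow(-9, Rational(1, 2)), -111)) = Mul(-11, Add(Mul(3, I), -111)) = Mul(-11, Add(-111, Mul(3, I))) = Add(1221, Mul(-33, I))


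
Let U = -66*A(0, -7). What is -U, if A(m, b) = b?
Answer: -462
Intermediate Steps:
U = 462 (U = -66*(-7) = 462)
-U = -1*462 = -462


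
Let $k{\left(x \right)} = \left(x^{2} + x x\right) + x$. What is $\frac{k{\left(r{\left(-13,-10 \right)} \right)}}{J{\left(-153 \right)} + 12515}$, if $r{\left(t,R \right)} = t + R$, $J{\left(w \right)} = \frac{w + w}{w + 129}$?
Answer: $\frac{4140}{50111} \approx 0.082617$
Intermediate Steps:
$J{\left(w \right)} = \frac{2 w}{129 + w}$
$r{\left(t,R \right)} = R + t$
$k{\left(x \right)} = x + 2 x^{2}$ ($k{\left(x \right)} = \left(x^{2} + x^{2}\right) + x = 2 x^{2} + x = x + 2 x^{2}$)
$\frac{k{\left(r{\left(-13,-10 \right)} \right)}}{J{\left(-153 \right)} + 12515} = \frac{\left(-10 - 13\right) \left(1 + 2 \left(-10 - 13\right)\right)}{2 \left(-153\right) \frac{1}{129 - 153} + 12515} = \frac{\left(-23\right) \left(1 + 2 \left(-23\right)\right)}{2 \left(-153\right) \frac{1}{-24} + 12515} = \frac{\left(-23\right) \left(1 - 46\right)}{2 \left(-153\right) \left(- \frac{1}{24}\right) + 12515} = \frac{\left(-23\right) \left(-45\right)}{\frac{51}{4} + 12515} = \frac{1035}{\frac{50111}{4}} = 1035 \cdot \frac{4}{50111} = \frac{4140}{50111}$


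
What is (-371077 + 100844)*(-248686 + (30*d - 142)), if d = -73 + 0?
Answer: 67833347194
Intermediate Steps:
d = -73
(-371077 + 100844)*(-248686 + (30*d - 142)) = (-371077 + 100844)*(-248686 + (30*(-73) - 142)) = -270233*(-248686 + (-2190 - 142)) = -270233*(-248686 - 2332) = -270233*(-251018) = 67833347194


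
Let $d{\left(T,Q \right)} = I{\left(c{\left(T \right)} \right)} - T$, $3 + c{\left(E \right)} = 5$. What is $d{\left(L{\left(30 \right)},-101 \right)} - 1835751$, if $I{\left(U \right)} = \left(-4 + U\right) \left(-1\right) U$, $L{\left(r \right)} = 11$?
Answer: $-1835758$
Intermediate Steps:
$c{\left(E \right)} = 2$ ($c{\left(E \right)} = -3 + 5 = 2$)
$I{\left(U \right)} = U \left(4 - U\right)$ ($I{\left(U \right)} = \left(4 - U\right) U = U \left(4 - U\right)$)
$d{\left(T,Q \right)} = 4 - T$ ($d{\left(T,Q \right)} = 2 \left(4 - 2\right) - T = 2 \cdot 2 - T = 4 - T$)
$d{\left(L{\left(30 \right)},-101 \right)} - 1835751 = \left(4 - 11\right) - 1835751 = -7 - 1835751 = -1835758$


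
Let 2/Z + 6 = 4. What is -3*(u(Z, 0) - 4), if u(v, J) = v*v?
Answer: 9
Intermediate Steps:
Z = -1 (Z = 2/(-6 + 4) = 2/(-2) = 2*(-½) = -1)
u(v, J) = v²
-3*(u(Z, 0) - 4) = -3*((-1)² - 4) = -3*(1 - 4) = -3*(-3) = 9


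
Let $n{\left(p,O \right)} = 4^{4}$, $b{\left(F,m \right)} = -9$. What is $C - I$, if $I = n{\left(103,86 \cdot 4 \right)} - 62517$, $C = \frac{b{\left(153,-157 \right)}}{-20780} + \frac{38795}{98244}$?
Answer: $\frac{15888410134727}{255188790} \approx 62261.0$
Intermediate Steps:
$n{\left(p,O \right)} = 256$
$C = \frac{100880537}{255188790}$ ($C = - \frac{9}{-20780} + \frac{38795}{98244} = \left(-9\right) \left(- \frac{1}{20780}\right) + 38795 \cdot \frac{1}{98244} = \frac{9}{20780} + \frac{38795}{98244} = \frac{100880537}{255188790} \approx 0.39532$)
$I = -62261$ ($I = 256 - 62517 = -62261$)
$C - I = \frac{100880537}{255188790} - -62261 = \frac{100880537}{255188790} + 62261 = \frac{15888410134727}{255188790}$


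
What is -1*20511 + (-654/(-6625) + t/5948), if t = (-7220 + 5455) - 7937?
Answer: -404153298129/19702750 ≈ -20513.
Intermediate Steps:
t = -9702 (t = -1765 - 7937 = -9702)
-1*20511 + (-654/(-6625) + t/5948) = -1*20511 + (-654/(-6625) - 9702/5948) = -20511 + (-654*(-1/6625) - 9702*1/5948) = -20511 + (654/6625 - 4851/2974) = -20511 - 30192879/19702750 = -404153298129/19702750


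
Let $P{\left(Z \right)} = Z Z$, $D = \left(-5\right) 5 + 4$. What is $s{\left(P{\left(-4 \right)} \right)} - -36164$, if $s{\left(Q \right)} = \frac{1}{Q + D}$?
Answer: $\frac{180819}{5} \approx 36164.0$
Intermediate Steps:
$D = -21$ ($D = -25 + 4 = -21$)
$P{\left(Z \right)} = Z^{2}$
$s{\left(Q \right)} = \frac{1}{-21 + Q}$ ($s{\left(Q \right)} = \frac{1}{Q - 21} = \frac{1}{-21 + Q}$)
$s{\left(P{\left(-4 \right)} \right)} - -36164 = \frac{1}{-21 + \left(-4\right)^{2}} - -36164 = \frac{1}{-21 + 16} + 36164 = \frac{1}{-5} + 36164 = - \frac{1}{5} + 36164 = \frac{180819}{5}$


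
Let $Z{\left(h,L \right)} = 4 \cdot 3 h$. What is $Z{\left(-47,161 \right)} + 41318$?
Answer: $40754$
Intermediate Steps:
$Z{\left(h,L \right)} = 12 h$
$Z{\left(-47,161 \right)} + 41318 = 12 \left(-47\right) + 41318 = -564 + 41318 = 40754$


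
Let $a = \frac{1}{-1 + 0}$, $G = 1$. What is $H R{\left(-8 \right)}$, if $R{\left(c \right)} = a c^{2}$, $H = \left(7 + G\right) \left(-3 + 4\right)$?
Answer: $-512$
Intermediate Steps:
$a = -1$ ($a = \frac{1}{-1} = -1$)
$H = 8$ ($H = \left(7 + 1\right) \left(-3 + 4\right) = 8 \cdot 1 = 8$)
$R{\left(c \right)} = - c^{2}$
$H R{\left(-8 \right)} = 8 \left(- \left(-8\right)^{2}\right) = 8 \left(\left(-1\right) 64\right) = 8 \left(-64\right) = -512$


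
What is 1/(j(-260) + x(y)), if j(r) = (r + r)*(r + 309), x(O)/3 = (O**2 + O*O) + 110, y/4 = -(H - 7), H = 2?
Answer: -1/22750 ≈ -4.3956e-5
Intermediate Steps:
y = 20 (y = 4*(-(2 - 7)) = 4*(-1*(-5)) = 4*5 = 20)
x(O) = 330 + 6*O**2 (x(O) = 3*((O**2 + O*O) + 110) = 3*((O**2 + O**2) + 110) = 3*(2*O**2 + 110) = 3*(110 + 2*O**2) = 330 + 6*O**2)
j(r) = 2*r*(309 + r) (j(r) = (2*r)*(309 + r) = 2*r*(309 + r))
1/(j(-260) + x(y)) = 1/(2*(-260)*(309 - 260) + (330 + 6*20**2)) = 1/(2*(-260)*49 + (330 + 6*400)) = 1/(-25480 + (330 + 2400)) = 1/(-25480 + 2730) = 1/(-22750) = -1/22750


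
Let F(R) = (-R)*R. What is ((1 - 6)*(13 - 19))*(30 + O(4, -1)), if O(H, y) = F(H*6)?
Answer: -16380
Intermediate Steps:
F(R) = -R²
O(H, y) = -36*H² (O(H, y) = -(H*6)² = -(6*H)² = -36*H²)
((1 - 6)*(13 - 19))*(30 + O(4, -1)) = ((1 - 6)*(13 - 19))*(30 - 36*4²) = (-5*(-6))*(30 - 36*16) = 30*(30 - 576) = 30*(-546) = -16380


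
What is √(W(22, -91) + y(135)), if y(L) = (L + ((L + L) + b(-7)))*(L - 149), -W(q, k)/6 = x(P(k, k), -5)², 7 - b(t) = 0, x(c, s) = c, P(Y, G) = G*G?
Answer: I*√411455534 ≈ 20284.0*I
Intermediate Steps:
P(Y, G) = G²
b(t) = 7 (b(t) = 7 - 1*0 = 7 + 0 = 7)
W(q, k) = -6*k⁴
y(L) = (-149 + L)*(7 + 3*L) (y(L) = (L + ((L + L) + 7))*(L - 149) = (L + (2*L + 7))*(-149 + L) = (L + (7 + 2*L))*(-149 + L) = (7 + 3*L)*(-149 + L) = (-149 + L)*(7 + 3*L))
√(W(22, -91) + y(135)) = √(-6*(-91)⁴ + (-1043 - 440*135 + 3*135²)) = √(-6*68574961 + (-1043 - 59400 + 3*18225)) = √(-411449766 + (-1043 - 59400 + 54675)) = √(-411449766 - 5768) = √(-411455534) = I*√411455534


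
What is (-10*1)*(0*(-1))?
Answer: 0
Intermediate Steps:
(-10*1)*(0*(-1)) = -10*0 = 0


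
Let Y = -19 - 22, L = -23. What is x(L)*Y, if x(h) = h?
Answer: 943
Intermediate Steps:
Y = -41
x(L)*Y = -23*(-41) = 943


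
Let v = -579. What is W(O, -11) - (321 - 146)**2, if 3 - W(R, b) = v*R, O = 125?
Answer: 41753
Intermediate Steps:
W(R, b) = 3 + 579*R (W(R, b) = 3 - (-579)*R = 3 + 579*R)
W(O, -11) - (321 - 146)**2 = (3 + 579*125) - (321 - 146)**2 = (3 + 72375) - 1*175**2 = 72378 - 1*30625 = 72378 - 30625 = 41753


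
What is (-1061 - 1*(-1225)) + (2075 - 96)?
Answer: 2143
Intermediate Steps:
(-1061 - 1*(-1225)) + (2075 - 96) = (-1061 + 1225) + 1979 = 164 + 1979 = 2143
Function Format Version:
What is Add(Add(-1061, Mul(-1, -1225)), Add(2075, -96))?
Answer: 2143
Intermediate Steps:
Add(Add(-1061, Mul(-1, -1225)), Add(2075, -96)) = Add(Add(-1061, 1225), 1979) = Add(164, 1979) = 2143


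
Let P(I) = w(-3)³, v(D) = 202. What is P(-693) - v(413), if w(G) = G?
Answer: -229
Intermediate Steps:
P(I) = -27 (P(I) = (-3)³ = -27)
P(-693) - v(413) = -27 - 1*202 = -27 - 202 = -229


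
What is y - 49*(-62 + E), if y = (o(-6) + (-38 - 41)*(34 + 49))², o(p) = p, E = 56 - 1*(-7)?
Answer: 43072920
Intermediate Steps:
E = 63 (E = 56 + 7 = 63)
y = 43072969 (y = (-6 + (-38 - 41)*(34 + 49))² = (-6 - 79*83)² = (-6 - 6557)² = (-6563)² = 43072969)
y - 49*(-62 + E) = 43072969 - 49*(-62 + 63) = 43072969 - 49 = 43072920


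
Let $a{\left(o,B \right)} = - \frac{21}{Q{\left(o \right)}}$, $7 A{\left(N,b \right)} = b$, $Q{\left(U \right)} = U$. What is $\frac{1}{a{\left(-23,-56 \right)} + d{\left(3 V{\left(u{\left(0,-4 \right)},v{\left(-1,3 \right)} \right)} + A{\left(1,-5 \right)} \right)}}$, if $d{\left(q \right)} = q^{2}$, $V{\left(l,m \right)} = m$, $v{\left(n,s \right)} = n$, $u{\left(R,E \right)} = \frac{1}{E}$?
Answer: $\frac{1127}{16577} \approx 0.067986$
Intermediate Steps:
$A{\left(N,b \right)} = \frac{b}{7}$
$a{\left(o,B \right)} = - \frac{21}{o}$
$\frac{1}{a{\left(-23,-56 \right)} + d{\left(3 V{\left(u{\left(0,-4 \right)},v{\left(-1,3 \right)} \right)} + A{\left(1,-5 \right)} \right)}} = \frac{1}{- \frac{21}{-23} + \left(3 \left(-1\right) + \frac{1}{7} \left(-5\right)\right)^{2}} = \frac{1}{\left(-21\right) \left(- \frac{1}{23}\right) + \left(-3 - \frac{5}{7}\right)^{2}} = \frac{1}{\frac{21}{23} + \left(- \frac{26}{7}\right)^{2}} = \frac{1}{\frac{21}{23} + \frac{676}{49}} = \frac{1}{\frac{16577}{1127}} = \frac{1127}{16577}$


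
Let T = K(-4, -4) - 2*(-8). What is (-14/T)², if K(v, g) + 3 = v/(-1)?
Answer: 196/289 ≈ 0.67820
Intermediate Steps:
K(v, g) = -3 - v (K(v, g) = -3 + v/(-1) = -3 + v*(-1) = -3 - v)
T = 17 (T = (-3 - 1*(-4)) - 2*(-8) = (-3 + 4) + 16 = 1 + 16 = 17)
(-14/T)² = (-14/17)² = 196/289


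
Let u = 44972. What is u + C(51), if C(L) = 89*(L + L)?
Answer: 54050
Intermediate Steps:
C(L) = 178*L (C(L) = 89*(2*L) = 178*L)
u + C(51) = 44972 + 178*51 = 44972 + 9078 = 54050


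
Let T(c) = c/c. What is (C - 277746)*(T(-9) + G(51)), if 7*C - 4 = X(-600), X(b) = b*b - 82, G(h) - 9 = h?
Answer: -96642300/7 ≈ -1.3806e+7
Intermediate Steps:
G(h) = 9 + h
X(b) = -82 + b² (X(b) = b² - 82 = -82 + b²)
C = 359922/7 (C = 4/7 + (-82 + (-600)²)/7 = 4/7 + (-82 + 360000)/7 = 4/7 + (⅐)*359918 = 4/7 + 359918/7 = 359922/7 ≈ 51417.)
T(c) = 1
(C - 277746)*(T(-9) + G(51)) = (359922/7 - 277746)*(1 + (9 + 51)) = -1584300*(1 + 60)/7 = -1584300/7*61 = -96642300/7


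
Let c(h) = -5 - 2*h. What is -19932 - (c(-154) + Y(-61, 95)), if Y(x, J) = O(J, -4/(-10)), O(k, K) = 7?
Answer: -20242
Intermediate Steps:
Y(x, J) = 7
-19932 - (c(-154) + Y(-61, 95)) = -19932 - ((-5 - 2*(-154)) + 7) = -19932 - ((-5 + 308) + 7) = -19932 - (303 + 7) = -19932 - 1*310 = -19932 - 310 = -20242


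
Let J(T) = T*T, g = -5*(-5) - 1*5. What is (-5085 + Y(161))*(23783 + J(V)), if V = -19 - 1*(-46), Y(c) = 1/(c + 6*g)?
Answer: -35024804608/281 ≈ -1.2464e+8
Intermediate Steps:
g = 20 (g = 25 - 5 = 20)
Y(c) = 1/(120 + c) (Y(c) = 1/(c + 6*20) = 1/(c + 120) = 1/(120 + c))
V = 27 (V = -19 + 46 = 27)
J(T) = T²
(-5085 + Y(161))*(23783 + J(V)) = (-5085 + 1/(120 + 161))*(23783 + 27²) = (-5085 + 1/281)*(23783 + 729) = (-5085 + 1/281)*24512 = -1428884/281*24512 = -35024804608/281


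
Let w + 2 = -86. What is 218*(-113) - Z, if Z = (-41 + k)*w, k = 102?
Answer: -19266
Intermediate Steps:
w = -88 (w = -2 - 86 = -88)
Z = -5368 (Z = (-41 + 102)*(-88) = 61*(-88) = -5368)
218*(-113) - Z = 218*(-113) - 1*(-5368) = -24634 + 5368 = -19266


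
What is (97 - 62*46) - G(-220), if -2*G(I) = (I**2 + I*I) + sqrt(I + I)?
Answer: 45645 + I*sqrt(110) ≈ 45645.0 + 10.488*I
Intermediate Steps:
G(I) = -I**2 - sqrt(2)*sqrt(I)/2 (G(I) = -((I**2 + I*I) + sqrt(I + I))/2 = -((I**2 + I**2) + sqrt(2*I))/2 = -(2*I**2 + sqrt(2)*sqrt(I))/2 = -I**2 - sqrt(2)*sqrt(I)/2)
(97 - 62*46) - G(-220) = (97 - 62*46) - (-1*(-220)**2 - sqrt(2)*sqrt(-220)/2) = (97 - 2852) - (-1*48400 - sqrt(2)*2*I*sqrt(55)/2) = -2755 - (-48400 - I*sqrt(110)) = -2755 + (48400 + I*sqrt(110)) = 45645 + I*sqrt(110)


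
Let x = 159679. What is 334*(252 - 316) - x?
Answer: -181055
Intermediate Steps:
334*(252 - 316) - x = 334*(252 - 316) - 1*159679 = 334*(-64) - 159679 = -21376 - 159679 = -181055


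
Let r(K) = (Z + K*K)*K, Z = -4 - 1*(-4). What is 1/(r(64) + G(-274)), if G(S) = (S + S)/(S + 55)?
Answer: 219/57410084 ≈ 3.8147e-6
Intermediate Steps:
G(S) = 2*S/(55 + S) (G(S) = (2*S)/(55 + S) = 2*S/(55 + S))
Z = 0 (Z = -4 + 4 = 0)
r(K) = K³ (r(K) = (0 + K*K)*K = (0 + K²)*K = K²*K = K³)
1/(r(64) + G(-274)) = 1/(64³ + 2*(-274)/(55 - 274)) = 1/(262144 + 2*(-274)/(-219)) = 1/(262144 + 2*(-274)*(-1/219)) = 1/(262144 + 548/219) = 1/(57410084/219) = 219/57410084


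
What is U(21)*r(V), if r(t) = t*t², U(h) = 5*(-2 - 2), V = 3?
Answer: -540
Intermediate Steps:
U(h) = -20 (U(h) = 5*(-4) = -20)
r(t) = t³
U(21)*r(V) = -20*3³ = -20*27 = -540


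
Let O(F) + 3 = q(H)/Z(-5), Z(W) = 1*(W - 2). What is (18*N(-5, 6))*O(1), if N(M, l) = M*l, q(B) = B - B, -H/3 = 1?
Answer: 1620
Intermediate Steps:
H = -3 (H = -3*1 = -3)
Z(W) = -2 + W (Z(W) = 1*(-2 + W) = -2 + W)
q(B) = 0
O(F) = -3 (O(F) = -3 + 0/(-2 - 5) = -3 + 0/(-7) = -3 + 0*(-1/7) = -3 + 0 = -3)
(18*N(-5, 6))*O(1) = (18*(-5*6))*(-3) = (18*(-30))*(-3) = -540*(-3) = 1620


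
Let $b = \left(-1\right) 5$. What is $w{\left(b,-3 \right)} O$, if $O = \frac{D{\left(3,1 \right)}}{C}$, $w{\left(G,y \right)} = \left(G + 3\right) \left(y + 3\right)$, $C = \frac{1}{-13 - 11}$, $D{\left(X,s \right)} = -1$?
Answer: $0$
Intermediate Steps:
$C = - \frac{1}{24}$ ($C = \frac{1}{-24} = - \frac{1}{24} \approx -0.041667$)
$b = -5$
$w{\left(G,y \right)} = \left(3 + G\right) \left(3 + y\right)$
$O = 24$ ($O = - \frac{1}{- \frac{1}{24}} = \left(-1\right) \left(-24\right) = 24$)
$w{\left(b,-3 \right)} O = \left(9 + 3 \left(-5\right) + 3 \left(-3\right) - -15\right) 24 = \left(9 - 15 - 9 + 15\right) 24 = 0 \cdot 24 = 0$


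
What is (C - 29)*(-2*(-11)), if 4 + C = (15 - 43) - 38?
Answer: -2178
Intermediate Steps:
C = -70 (C = -4 + ((15 - 43) - 38) = -4 + (-28 - 38) = -4 - 66 = -70)
(C - 29)*(-2*(-11)) = (-70 - 29)*(-2*(-11)) = -99*22 = -2178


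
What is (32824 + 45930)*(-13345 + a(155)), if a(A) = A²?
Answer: 841092720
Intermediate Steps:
(32824 + 45930)*(-13345 + a(155)) = (32824 + 45930)*(-13345 + 155²) = 78754*(-13345 + 24025) = 78754*10680 = 841092720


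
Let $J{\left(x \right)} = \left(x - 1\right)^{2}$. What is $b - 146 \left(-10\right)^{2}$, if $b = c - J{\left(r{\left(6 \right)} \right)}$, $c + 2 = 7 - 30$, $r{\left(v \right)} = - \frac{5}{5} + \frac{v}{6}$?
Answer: $-14626$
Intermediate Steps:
$r{\left(v \right)} = -1 + \frac{v}{6}$ ($r{\left(v \right)} = \left(-5\right) \frac{1}{5} + v \frac{1}{6} = -1 + \frac{v}{6}$)
$c = -25$ ($c = -2 + \left(7 - 30\right) = -2 - 23 = -25$)
$J{\left(x \right)} = \left(-1 + x\right)^{2}$
$b = -26$ ($b = -25 - \left(-1 + \left(-1 + \frac{1}{6} \cdot 6\right)\right)^{2} = -25 - \left(-1 + \left(-1 + 1\right)\right)^{2} = -25 - \left(-1 + 0\right)^{2} = -25 - \left(-1\right)^{2} = -25 - 1 = -26$)
$b - 146 \left(-10\right)^{2} = -26 - 146 \left(-10\right)^{2} = -26 - 14600 = -14626$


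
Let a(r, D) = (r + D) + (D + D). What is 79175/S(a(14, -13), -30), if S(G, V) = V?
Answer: -15835/6 ≈ -2639.2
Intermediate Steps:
a(r, D) = r + 3*D (a(r, D) = (D + r) + 2*D = r + 3*D)
79175/S(a(14, -13), -30) = 79175/(-30) = 79175*(-1/30) = -15835/6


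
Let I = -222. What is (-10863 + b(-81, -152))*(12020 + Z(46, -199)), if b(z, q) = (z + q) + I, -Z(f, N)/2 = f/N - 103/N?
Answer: -27071139388/199 ≈ -1.3604e+8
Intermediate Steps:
Z(f, N) = 206/N - 2*f/N (Z(f, N) = -2*(f/N - 103/N) = -2*(-103/N + f/N) = 206/N - 2*f/N)
b(z, q) = -222 + q + z (b(z, q) = (z + q) - 222 = (q + z) - 222 = -222 + q + z)
(-10863 + b(-81, -152))*(12020 + Z(46, -199)) = (-10863 + (-222 - 152 - 81))*(12020 + 2*(103 - 1*46)/(-199)) = (-10863 - 455)*(12020 + 2*(-1/199)*(103 - 46)) = -11318*(12020 + 2*(-1/199)*57) = -11318*(12020 - 114/199) = -11318*2391866/199 = -27071139388/199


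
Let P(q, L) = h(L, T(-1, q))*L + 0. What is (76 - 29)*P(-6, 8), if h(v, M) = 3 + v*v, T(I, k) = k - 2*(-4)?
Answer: 25192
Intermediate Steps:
T(I, k) = 8 + k (T(I, k) = k + 8 = 8 + k)
h(v, M) = 3 + v²
P(q, L) = L*(3 + L²) (P(q, L) = (3 + L²)*L + 0 = L*(3 + L²) + 0 = L*(3 + L²))
(76 - 29)*P(-6, 8) = (76 - 29)*(8*(3 + 8²)) = 47*(8*(3 + 64)) = 47*(8*67) = 47*536 = 25192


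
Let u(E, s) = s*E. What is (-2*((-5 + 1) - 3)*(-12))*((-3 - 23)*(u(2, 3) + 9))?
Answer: 65520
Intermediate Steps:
u(E, s) = E*s
(-2*((-5 + 1) - 3)*(-12))*((-3 - 23)*(u(2, 3) + 9)) = (-2*((-5 + 1) - 3)*(-12))*((-3 - 23)*(2*3 + 9)) = (-2*(-4 - 3)*(-12))*(-26*(6 + 9)) = (-2*(-7)*(-12))*(-26*15) = (14*(-12))*(-390) = -168*(-390) = 65520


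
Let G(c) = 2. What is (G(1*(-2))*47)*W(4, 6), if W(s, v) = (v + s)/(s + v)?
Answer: 94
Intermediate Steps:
W(s, v) = 1 (W(s, v) = (s + v)/(s + v) = 1)
(G(1*(-2))*47)*W(4, 6) = (2*47)*1 = 94*1 = 94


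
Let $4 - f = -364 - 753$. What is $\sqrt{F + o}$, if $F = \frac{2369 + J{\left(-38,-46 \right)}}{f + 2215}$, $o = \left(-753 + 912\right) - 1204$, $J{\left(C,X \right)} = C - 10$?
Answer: $\frac{i \sqrt{2905488366}}{1668} \approx 32.316 i$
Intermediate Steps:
$f = 1121$ ($f = 4 - \left(-364 - 753\right) = 4 - -1117 = 4 + 1117 = 1121$)
$J{\left(C,X \right)} = -10 + C$ ($J{\left(C,X \right)} = C - 10 = -10 + C$)
$o = -1045$ ($o = 159 - 1204 = -1045$)
$F = \frac{2321}{3336}$ ($F = \frac{2369 - 48}{1121 + 2215} = \frac{2369 - 48}{3336} = 2321 \cdot \frac{1}{3336} = \frac{2321}{3336} \approx 0.69574$)
$\sqrt{F + o} = \sqrt{\frac{2321}{3336} - 1045} = \sqrt{- \frac{3483799}{3336}} = \frac{i \sqrt{2905488366}}{1668}$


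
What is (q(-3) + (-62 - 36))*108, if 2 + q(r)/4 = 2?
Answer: -10584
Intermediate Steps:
q(r) = 0 (q(r) = -8 + 4*2 = -8 + 8 = 0)
(q(-3) + (-62 - 36))*108 = (0 + (-62 - 36))*108 = (0 - 98)*108 = -98*108 = -10584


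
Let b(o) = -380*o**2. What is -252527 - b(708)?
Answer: 190227793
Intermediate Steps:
-252527 - b(708) = -252527 - (-380)*708**2 = -252527 - (-380)*501264 = -252527 - 1*(-190480320) = -252527 + 190480320 = 190227793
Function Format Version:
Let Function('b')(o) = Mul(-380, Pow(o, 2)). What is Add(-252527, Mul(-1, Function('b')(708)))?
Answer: 190227793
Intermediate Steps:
Add(-252527, Mul(-1, Function('b')(708))) = Add(-252527, Mul(-1, Mul(-380, Pow(708, 2)))) = Add(-252527, Mul(-1, Mul(-380, 501264))) = Add(-252527, Mul(-1, -190480320)) = Add(-252527, 190480320) = 190227793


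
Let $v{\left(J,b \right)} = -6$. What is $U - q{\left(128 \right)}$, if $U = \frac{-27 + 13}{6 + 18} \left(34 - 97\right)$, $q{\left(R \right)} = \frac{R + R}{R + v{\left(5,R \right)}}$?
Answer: $\frac{8455}{244} \approx 34.652$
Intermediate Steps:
$q{\left(R \right)} = \frac{2 R}{-6 + R}$ ($q{\left(R \right)} = \frac{R + R}{R - 6} = \frac{2 R}{-6 + R}$)
$U = \frac{147}{4}$ ($U = - \frac{14}{24} \left(-63\right) = \left(-14\right) \frac{1}{24} \left(-63\right) = \left(- \frac{7}{12}\right) \left(-63\right) = \frac{147}{4} \approx 36.75$)
$U - q{\left(128 \right)} = \frac{147}{4} - 2 \cdot 128 \frac{1}{-6 + 128} = \frac{147}{4} - 2 \cdot 128 \cdot \frac{1}{122} = \frac{147}{4} - \frac{128}{61} = \frac{8455}{244}$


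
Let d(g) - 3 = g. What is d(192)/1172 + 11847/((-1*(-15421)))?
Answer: 16891779/18073412 ≈ 0.93462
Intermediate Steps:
d(g) = 3 + g
d(192)/1172 + 11847/((-1*(-15421))) = (3 + 192)/1172 + 11847/((-1*(-15421))) = 195*(1/1172) + 11847/15421 = 195/1172 + 11847*(1/15421) = 195/1172 + 11847/15421 = 16891779/18073412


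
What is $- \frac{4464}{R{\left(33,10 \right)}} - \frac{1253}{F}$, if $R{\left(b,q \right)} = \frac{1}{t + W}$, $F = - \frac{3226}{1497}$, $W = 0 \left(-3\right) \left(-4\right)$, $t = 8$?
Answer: $- \frac{113331171}{3226} \approx -35131.0$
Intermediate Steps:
$W = 0$ ($W = 0 \left(-4\right) = 0$)
$F = - \frac{3226}{1497}$ ($F = \left(-3226\right) \frac{1}{1497} = - \frac{3226}{1497} \approx -2.155$)
$R{\left(b,q \right)} = \frac{1}{8}$ ($R{\left(b,q \right)} = \frac{1}{8 + 0} = \frac{1}{8}$)
$- \frac{4464}{R{\left(33,10 \right)}} - \frac{1253}{F} = - 4464 \frac{1}{\frac{1}{8}} - \frac{1253}{- \frac{3226}{1497}} = \left(-4464\right) 8 - - \frac{1875741}{3226} = -35712 + \frac{1875741}{3226} = - \frac{113331171}{3226}$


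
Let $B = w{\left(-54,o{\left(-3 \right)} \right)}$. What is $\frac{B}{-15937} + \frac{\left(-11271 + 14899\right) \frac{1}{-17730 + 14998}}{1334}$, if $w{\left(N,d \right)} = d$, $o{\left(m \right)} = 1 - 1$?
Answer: $- \frac{907}{911122} \approx -0.00099548$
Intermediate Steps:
$o{\left(m \right)} = 0$
$B = 0$
$\frac{B}{-15937} + \frac{\left(-11271 + 14899\right) \frac{1}{-17730 + 14998}}{1334} = \frac{0}{-15937} + \frac{\left(-11271 + 14899\right) \frac{1}{-17730 + 14998}}{1334} = 0 \left(- \frac{1}{15937}\right) + \frac{3628}{-2732} \cdot \frac{1}{1334} = 0 + 3628 \left(- \frac{1}{2732}\right) \frac{1}{1334} = 0 - \frac{907}{911122} = - \frac{907}{911122}$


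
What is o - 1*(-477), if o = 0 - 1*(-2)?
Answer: 479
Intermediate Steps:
o = 2 (o = 0 + 2 = 2)
o - 1*(-477) = 2 - 1*(-477) = 2 + 477 = 479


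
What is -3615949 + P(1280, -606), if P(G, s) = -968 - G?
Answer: -3618197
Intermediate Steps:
-3615949 + P(1280, -606) = -3615949 + (-968 - 1*1280) = -3615949 + (-968 - 1280) = -3615949 - 2248 = -3618197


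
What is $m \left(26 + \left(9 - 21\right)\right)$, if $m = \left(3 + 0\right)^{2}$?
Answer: $126$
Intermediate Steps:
$m = 9$ ($m = 3^{2} = 9$)
$m \left(26 + \left(9 - 21\right)\right) = 9 \left(26 + \left(9 - 21\right)\right) = 9 \left(26 - 12\right) = 9 \cdot 14 = 126$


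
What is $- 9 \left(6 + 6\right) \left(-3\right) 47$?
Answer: $15228$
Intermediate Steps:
$- 9 \left(6 + 6\right) \left(-3\right) 47 = - 9 \cdot 12 \left(-3\right) 47 = \left(-9\right) \left(-36\right) 47 = 324 \cdot 47 = 15228$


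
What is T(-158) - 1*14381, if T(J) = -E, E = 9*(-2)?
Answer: -14363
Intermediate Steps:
E = -18
T(J) = 18 (T(J) = -1*(-18) = 18)
T(-158) - 1*14381 = 18 - 1*14381 = 18 - 14381 = -14363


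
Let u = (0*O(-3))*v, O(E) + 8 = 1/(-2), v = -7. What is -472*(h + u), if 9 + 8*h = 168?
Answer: -9381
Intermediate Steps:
h = 159/8 (h = -9/8 + (1/8)*168 = -9/8 + 21 = 159/8 ≈ 19.875)
O(E) = -17/2 (O(E) = -8 + 1/(-2) = -8 - 1/2 = -17/2)
u = 0 (u = (0*(-17/2))*(-7) = 0*(-7) = 0)
-472*(h + u) = -472*(159/8 + 0) = -472*159/8 = -9381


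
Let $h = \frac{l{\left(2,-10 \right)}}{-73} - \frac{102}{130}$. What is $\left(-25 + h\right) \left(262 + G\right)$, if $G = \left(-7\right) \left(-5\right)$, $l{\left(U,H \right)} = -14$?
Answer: $- \frac{36067086}{4745} \approx -7601.1$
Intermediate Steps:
$G = 35$
$h = - \frac{2813}{4745}$ ($h = - \frac{14}{-73} - \frac{102}{130} = \left(-14\right) \left(- \frac{1}{73}\right) - \frac{51}{65} = \frac{14}{73} - \frac{51}{65} = - \frac{2813}{4745} \approx -0.59283$)
$\left(-25 + h\right) \left(262 + G\right) = \left(-25 - \frac{2813}{4745}\right) \left(262 + 35\right) = \left(- \frac{121438}{4745}\right) 297 = - \frac{36067086}{4745}$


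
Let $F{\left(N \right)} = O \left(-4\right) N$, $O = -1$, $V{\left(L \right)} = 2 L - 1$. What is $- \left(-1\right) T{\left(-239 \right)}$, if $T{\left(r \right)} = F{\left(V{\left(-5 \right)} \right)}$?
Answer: $-44$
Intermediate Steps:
$V{\left(L \right)} = -1 + 2 L$
$F{\left(N \right)} = 4 N$ ($F{\left(N \right)} = \left(-1\right) \left(-4\right) N = 4 N$)
$T{\left(r \right)} = -44$ ($T{\left(r \right)} = 4 \left(-1 + 2 \left(-5\right)\right) = 4 \left(-1 - 10\right) = 4 \left(-11\right) = -44$)
$- \left(-1\right) T{\left(-239 \right)} = - \left(-1\right) \left(-44\right) = \left(-1\right) 44 = -44$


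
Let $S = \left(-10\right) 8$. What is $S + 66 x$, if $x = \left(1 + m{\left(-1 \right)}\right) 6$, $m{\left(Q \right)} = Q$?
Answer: $-80$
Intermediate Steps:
$x = 0$ ($x = \left(1 - 1\right) 6 = 0 \cdot 6 = 0$)
$S = -80$
$S + 66 x = -80 + 66 \cdot 0 = -80 + 0 = -80$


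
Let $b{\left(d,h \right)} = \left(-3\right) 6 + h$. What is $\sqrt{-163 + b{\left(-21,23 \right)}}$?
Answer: $i \sqrt{158} \approx 12.57 i$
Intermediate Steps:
$b{\left(d,h \right)} = -18 + h$
$\sqrt{-163 + b{\left(-21,23 \right)}} = \sqrt{-163 + \left(-18 + 23\right)} = \sqrt{-163 + 5} = \sqrt{-158} = i \sqrt{158}$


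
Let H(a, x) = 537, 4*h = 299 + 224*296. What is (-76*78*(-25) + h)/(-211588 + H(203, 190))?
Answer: -659403/844204 ≈ -0.78109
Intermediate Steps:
h = 66603/4 (h = (299 + 224*296)/4 = (299 + 66304)/4 = (¼)*66603 = 66603/4 ≈ 16651.)
(-76*78*(-25) + h)/(-211588 + H(203, 190)) = (-76*78*(-25) + 66603/4)/(-211588 + 537) = (-5928*(-25) + 66603/4)/(-211051) = (148200 + 66603/4)*(-1/211051) = (659403/4)*(-1/211051) = -659403/844204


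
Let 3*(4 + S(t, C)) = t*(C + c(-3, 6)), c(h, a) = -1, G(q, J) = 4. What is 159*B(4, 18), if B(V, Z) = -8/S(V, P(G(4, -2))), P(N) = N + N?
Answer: -477/2 ≈ -238.50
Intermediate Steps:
P(N) = 2*N
S(t, C) = -4 + t*(-1 + C)/3 (S(t, C) = -4 + (t*(C - 1))/3 = -4 + (t*(-1 + C))/3 = -4 + t*(-1 + C)/3)
B(V, Z) = -8/(-4 + 7*V/3) (B(V, Z) = -8/(-4 - V/3 + (2*4)*V/3) = -8/(-4 - V/3 + (1/3)*8*V) = -8/(-4 - V/3 + 8*V/3) = -8/(-4 + 7*V/3))
159*B(4, 18) = 159*(-24/(-12 + 7*4)) = 159*(-24/(-12 + 28)) = 159*(-24/16) = 159*(-24*1/16) = 159*(-3/2) = -477/2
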